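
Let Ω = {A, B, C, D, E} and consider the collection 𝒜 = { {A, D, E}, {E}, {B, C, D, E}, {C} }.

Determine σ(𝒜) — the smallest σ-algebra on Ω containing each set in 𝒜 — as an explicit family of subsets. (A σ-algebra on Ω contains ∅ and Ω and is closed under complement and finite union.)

σ(𝒜) = { {}, {A}, {B}, {C}, {D}, {E}, {A, B}, {A, C}, {A, D}, {A, E}, {B, C}, {B, D}, {B, E}, {C, D}, {C, E}, {D, E}, {A, B, C}, {A, B, D}, {A, B, E}, {A, C, D}, {A, C, E}, {A, D, E}, {B, C, D}, {B, C, E}, {B, D, E}, {C, D, E}, {A, B, C, D}, {A, B, C, E}, {A, B, D, E}, {A, C, D, E}, {B, C, D, E}, Ω }

Working:
Initial family (6 sets): { {}, {C}, {E}, {A, D, E}, {B, C, D, E}, Ω }.
Step 1 adds 6:
  {A}  = ᶜ of {B, C, D, E}
  {B, C}  = ᶜ of {A, D, E}
  {C, E}  = {C} ∪ {E}
  {A, B, C, D}  = ᶜ of {E}
  {A, B, D, E}  = ᶜ of {C}
  {A, C, D, E}  = {A, D, E} ∪ {C}
  [12 total]
Step 2 adds 7:
  {B}  = ᶜ of {A, C, D, E}
  {A, C}  = {C} ∪ {A}
  {A, E}  = {E} ∪ {A}
  {A, B, C}  = {B, C} ∪ {A}
  {A, B, D}  = ᶜ of {C, E}
  {A, C, E}  = {C, E} ∪ {A}
  {B, C, E}  = {E} ∪ {B, C}
  [19 total]
Step 3. New:
  {A, B}  = {B} ∪ {A}
  {A, D}  = ᶜ of {B, C, E}
  {B, D}  = ᶜ of {A, C, E}
  {B, E}  = {B} ∪ {E}
  {D, E}  = ᶜ of {A, B, C}
  {A, B, E}  = {B} ∪ {A, E}
  {B, C, D}  = ᶜ of {A, E}
  {B, D, E}  = ᶜ of {A, C}
  {A, B, C, E}  = {A, C, E} ∪ {B}
  [28 total]
Step 4. New:
  {D}  = ᶜ of {A, B, C, E}
  {C, D}  = ᶜ of {A, B, E}
  {A, C, D}  = ᶜ of {B, E}
  {C, D, E}  = ᶜ of {A, B}
  [32 total]
Step 5: stable.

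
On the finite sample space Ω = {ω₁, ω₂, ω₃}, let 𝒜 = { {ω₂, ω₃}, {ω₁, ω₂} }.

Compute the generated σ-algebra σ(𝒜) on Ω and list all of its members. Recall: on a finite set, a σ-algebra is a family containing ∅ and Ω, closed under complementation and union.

Answer: σ(𝒜) = { {}, {ω₁}, {ω₂}, {ω₃}, {ω₁, ω₂}, {ω₁, ω₃}, {ω₂, ω₃}, Ω }

Working:
Start: 𝒜 ∪ {∅, Ω} = { {}, {ω₁, ω₂}, {ω₂, ω₃}, Ω }.
Iteration 1 adds 2:
  {ω₁}  = Ω∖{ω₂, ω₃}
  {ω₃}  = Ω∖{ω₁, ω₂}
  — 6 sets.
Iteration 2 adds 1:
  {ω₁, ω₃}  = {ω₃} ∪ {ω₁}
  — 7 sets.
Iteration 3: +1 →
  {ω₂}  = Ω∖{ω₁, ω₃}
  — 8 sets.
Iteration 4: closed — nothing new.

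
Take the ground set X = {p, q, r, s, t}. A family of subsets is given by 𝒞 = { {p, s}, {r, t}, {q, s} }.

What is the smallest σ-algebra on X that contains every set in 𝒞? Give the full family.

σ(𝒞) = { ∅, {p}, {q}, {s}, {p, q}, {p, s}, {q, s}, {r, t}, {p, q, s}, {p, r, t}, {q, r, t}, {r, s, t}, {p, q, r, t}, {p, r, s, t}, {q, r, s, t}, X }

Working:
Start: 𝒞 ∪ {∅, X} = { ∅, {p, s}, {q, s}, {r, t}, X }.
Round 1 adds 5:
  {p, q, s}  = complement {r, t}
  {p, r, t}  = complement {q, s}
  {q, r, t}  = complement {p, s}
  {p, r, s, t}  = {p, s} ∪ {r, t}
  {q, r, s, t}  = {r, t} ∪ {q, s}
  (now 10)
Round 2. New:
  {p}  = complement {q, r, s, t}
  {q}  = complement {p, r, s, t}
  {p, q, r, t}  = {p, r, t} ∪ {q, r, t}
  (now 13)
Round 3 (2 new):
  {s}  = complement {p, q, r, t}
  {p, q}  = {q} ∪ {p}
  (now 15)
Round 4: +1 →
  {r, s, t}  = complement {p, q}
  (now 16)
Round 5: no new sets; the family is a σ-algebra.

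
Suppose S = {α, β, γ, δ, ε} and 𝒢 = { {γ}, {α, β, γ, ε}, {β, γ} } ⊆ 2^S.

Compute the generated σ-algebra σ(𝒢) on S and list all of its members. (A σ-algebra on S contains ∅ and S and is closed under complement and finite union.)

Seed the family with 𝒢 together with ∅ and S: { {}, {γ}, {β, γ}, {α, β, γ, ε}, S }.
Pass 1. New:
  {δ}  = ᶜ of {α, β, γ, ε}
  {α, δ, ε}  = ᶜ of {β, γ}
  {α, β, δ, ε}  = ᶜ of {γ}
Pass 2. New:
  {γ, δ}  = {γ} ∪ {δ}
  {β, γ, δ}  = {δ} ∪ {β, γ}
  {α, γ, δ, ε}  = {α, δ, ε} ∪ {γ}
Pass 3: 3 new —
  {β}  = ᶜ of {α, γ, δ, ε}
  {α, ε}  = ᶜ of {β, γ, δ}
  {α, β, ε}  = ᶜ of {γ, δ}
Pass 4: 2 new —
  {β, δ}  = {δ} ∪ {β}
  {α, γ, ε}  = {γ} ∪ {α, ε}
Pass 5: no new sets; the family is a σ-algebra.

Therefore σ(𝒢) = { {}, {β}, {γ}, {δ}, {α, ε}, {β, γ}, {β, δ}, {γ, δ}, {α, β, ε}, {α, γ, ε}, {α, δ, ε}, {β, γ, δ}, {α, β, γ, ε}, {α, β, δ, ε}, {α, γ, δ, ε}, S } (|σ(𝒢)| = 16).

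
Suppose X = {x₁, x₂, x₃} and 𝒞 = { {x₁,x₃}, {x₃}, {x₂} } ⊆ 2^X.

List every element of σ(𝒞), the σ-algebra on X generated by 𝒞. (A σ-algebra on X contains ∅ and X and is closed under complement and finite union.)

Seed the family with 𝒞 together with ∅ and X: { {}, {x₂}, {x₃}, {x₁,x₃}, X }.
Pass 1. New:
  {x₁,x₂}  = ᶜ of {x₃}
  {x₂,x₃}  = {x₃} ∪ {x₂}
  [7 total]
Pass 2: +1 →
  {x₁}  = ᶜ of {x₂,x₃}
  [8 total]
Pass 3: no new sets; the family is a σ-algebra.

|σ(𝒞)| = 8.  σ(𝒞) = { {}, {x₁}, {x₂}, {x₃}, {x₁,x₂}, {x₁,x₃}, {x₂,x₃}, X }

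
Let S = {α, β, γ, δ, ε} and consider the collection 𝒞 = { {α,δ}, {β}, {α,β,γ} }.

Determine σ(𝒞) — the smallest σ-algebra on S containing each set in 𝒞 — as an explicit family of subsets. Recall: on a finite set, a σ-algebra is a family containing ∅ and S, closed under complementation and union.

|σ(𝒞)| = 32.  σ(𝒞) = { {}, {α}, {β}, {γ}, {δ}, {ε}, {α,β}, {α,γ}, {α,δ}, {α,ε}, {β,γ}, {β,δ}, {β,ε}, {γ,δ}, {γ,ε}, {δ,ε}, {α,β,γ}, {α,β,δ}, {α,β,ε}, {α,γ,δ}, {α,γ,ε}, {α,δ,ε}, {β,γ,δ}, {β,γ,ε}, {β,δ,ε}, {γ,δ,ε}, {α,β,γ,δ}, {α,β,γ,ε}, {α,β,δ,ε}, {α,γ,δ,ε}, {β,γ,δ,ε}, S }

Check:
Start: 𝒞 ∪ {∅, S} = { {}, {β}, {α,δ}, {α,β,γ}, S }.
Round 1 adds 5:
  {δ,ε}  = {α,β,γ}ᶜ
  {α,β,δ}  = {α,δ} ∪ {β}
  {β,γ,ε}  = {α,δ}ᶜ
  {α,β,γ,δ}  = {α,β,γ} ∪ {α,δ}
  {α,γ,δ,ε}  = {β}ᶜ
  |family| = 10
Round 2 (7 new):
  {ε}  = {α,β,γ,δ}ᶜ
  {γ,ε}  = {α,β,δ}ᶜ
  {α,δ,ε}  = {δ,ε} ∪ {α,δ}
  {β,δ,ε}  = {β} ∪ {δ,ε}
  {α,β,γ,ε}  = {α,β,γ} ∪ {β,γ,ε}
  {α,β,δ,ε}  = {α,β,δ} ∪ {δ,ε}
  {β,γ,δ,ε}  = {δ,ε} ∪ {β,γ,ε}
  |family| = 17
Round 3: 7 new —
  {α}  = {β,γ,δ,ε}ᶜ
  {γ}  = {α,β,δ,ε}ᶜ
  {δ}  = {α,β,γ,ε}ᶜ
  {α,γ}  = {β,δ,ε}ᶜ
  {β,γ}  = {α,δ,ε}ᶜ
  {β,ε}  = {β} ∪ {ε}
  {γ,δ,ε}  = {δ,ε} ∪ {γ,ε}
  |family| = 24
Round 4 (8 new):
  {α,β}  = {γ,δ,ε}ᶜ
  {α,ε}  = {ε} ∪ {α}
  {β,δ}  = {β} ∪ {δ}
  {γ,δ}  = {γ} ∪ {δ}
  {α,β,ε}  = {β,ε} ∪ {α}
  {α,γ,δ}  = {β,ε}ᶜ
  {α,γ,ε}  = {ε} ∪ {α,γ}
  {β,γ,δ}  = {β,γ} ∪ {δ}
  |family| = 32
Round 5 adds nothing — fixpoint reached.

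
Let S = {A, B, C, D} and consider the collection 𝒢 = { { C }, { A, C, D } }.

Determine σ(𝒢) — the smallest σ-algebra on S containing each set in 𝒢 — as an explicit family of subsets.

Seed the family with 𝒢 together with ∅ and S: { {}, { C }, { A, C, D }, S }.
Iteration 1: +2 →
  { B }  = complement { A, C, D }
  { A, B, D }  = complement { C }
  — 6 sets.
Iteration 2: +1 →
  { B, C }  = { C } ∪ { B }
  — 7 sets.
Iteration 3 (1 new):
  { A, D }  = complement { B, C }
  — 8 sets.
Iteration 4: no new sets; the family is a σ-algebra.

σ(𝒢) = { {}, { B }, { C }, { A, D }, { B, C }, { A, B, D }, { A, C, D }, S }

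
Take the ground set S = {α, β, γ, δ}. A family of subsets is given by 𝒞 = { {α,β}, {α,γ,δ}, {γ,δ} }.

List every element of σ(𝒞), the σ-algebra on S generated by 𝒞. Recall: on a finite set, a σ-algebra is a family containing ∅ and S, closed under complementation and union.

Answer: σ(𝒞) = { ∅, {α}, {β}, {α,β}, {γ,δ}, {α,γ,δ}, {β,γ,δ}, S }

Trace:
Initial family (5 sets): { ∅, {α,β}, {γ,δ}, {α,γ,δ}, S }.
Round 1: 1 new —
  {β}  = S∖{α,γ,δ}
  |family| = 6
Round 2: 1 new —
  {β,γ,δ}  = {β} ∪ {γ,δ}
  |family| = 7
Round 3. New:
  {α}  = S∖{β,γ,δ}
  |family| = 8
After Round 4 the family is unchanged; done.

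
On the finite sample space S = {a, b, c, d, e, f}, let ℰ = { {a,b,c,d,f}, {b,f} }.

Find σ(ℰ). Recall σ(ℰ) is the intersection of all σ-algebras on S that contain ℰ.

Start: ℰ ∪ {∅, S} = { ∅, {b,f}, {a,b,c,d,f}, S }.
Pass 1: 2 new —
  {e}  = {a,b,c,d,f}ᶜ
  {a,c,d,e}  = {b,f}ᶜ
Pass 2: +1 →
  {b,e,f}  = {b,f} ∪ {e}
Pass 3 (1 new):
  {a,c,d}  = {b,e,f}ᶜ
Pass 4: no new sets; the family is a σ-algebra.

Therefore σ(ℰ) = { ∅, {e}, {b,f}, {a,c,d}, {b,e,f}, {a,c,d,e}, {a,b,c,d,f}, S } (|σ(ℰ)| = 8).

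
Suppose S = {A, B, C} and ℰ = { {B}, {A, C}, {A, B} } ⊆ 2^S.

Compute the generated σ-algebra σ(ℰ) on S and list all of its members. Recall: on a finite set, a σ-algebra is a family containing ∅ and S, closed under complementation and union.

Initial family (5 sets): { {}, {B}, {A, B}, {A, C}, S }.
Round 1. New:
  {C}  = complement {A, B}
  (now 6)
Round 2 (1 new):
  {B, C}  = {C} ∪ {B}
  (now 7)
Round 3 (1 new):
  {A}  = complement {B, C}
  (now 8)
Round 4 adds nothing — fixpoint reached.

Hence σ(ℰ) has 8 members: { {}, {A}, {B}, {C}, {A, B}, {A, C}, {B, C}, S }.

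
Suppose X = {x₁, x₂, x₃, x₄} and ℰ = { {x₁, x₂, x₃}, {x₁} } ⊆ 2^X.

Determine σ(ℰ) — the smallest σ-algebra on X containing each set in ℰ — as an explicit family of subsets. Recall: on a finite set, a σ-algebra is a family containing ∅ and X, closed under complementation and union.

σ(ℰ) = { {}, {x₁}, {x₄}, {x₁, x₄}, {x₂, x₃}, {x₁, x₂, x₃}, {x₂, x₃, x₄}, X }

Working:
Begin from { {}, {x₁}, {x₁, x₂, x₃}, X } (that is, ℰ plus ∅ and X).
Step 1: +2 →
  {x₄}  = {x₁, x₂, x₃}ᶜ
  {x₂, x₃, x₄}  = {x₁}ᶜ
Step 2: +1 →
  {x₁, x₄}  = {x₄} ∪ {x₁}
Step 3: 1 new —
  {x₂, x₃}  = {x₁, x₄}ᶜ
Step 4 adds nothing — fixpoint reached.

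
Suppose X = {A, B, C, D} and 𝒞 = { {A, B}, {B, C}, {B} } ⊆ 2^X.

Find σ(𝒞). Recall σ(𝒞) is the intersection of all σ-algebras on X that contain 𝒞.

Initial family (5 sets): { {}, {B}, {A, B}, {B, C}, X }.
Pass 1: +4 →
  {A, D}  = complement {B, C}
  {C, D}  = complement {A, B}
  {A, B, C}  = {B, C} ∪ {A, B}
  {A, C, D}  = complement {B}
  [9 total]
Pass 2 (3 new):
  {D}  = complement {A, B, C}
  {A, B, D}  = {A, B} ∪ {A, D}
  {B, C, D}  = {C, D} ∪ {B}
  [12 total]
Pass 3 (3 new):
  {A}  = complement {B, C, D}
  {C}  = complement {A, B, D}
  {B, D}  = {D} ∪ {B}
  [15 total]
Pass 4 (1 new):
  {A, C}  = complement {B, D}
  [16 total]
Pass 5: no new sets; the family is a σ-algebra.

|σ(𝒞)| = 16.  σ(𝒞) = { {}, {A}, {B}, {C}, {D}, {A, B}, {A, C}, {A, D}, {B, C}, {B, D}, {C, D}, {A, B, C}, {A, B, D}, {A, C, D}, {B, C, D}, X }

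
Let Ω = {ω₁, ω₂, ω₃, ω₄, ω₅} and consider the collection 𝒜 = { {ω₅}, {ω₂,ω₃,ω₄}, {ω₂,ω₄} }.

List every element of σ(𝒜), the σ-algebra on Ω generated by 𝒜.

|σ(𝒜)| = 16.  σ(𝒜) = { {}, {ω₁}, {ω₃}, {ω₅}, {ω₁,ω₃}, {ω₁,ω₅}, {ω₂,ω₄}, {ω₃,ω₅}, {ω₁,ω₂,ω₄}, {ω₁,ω₃,ω₅}, {ω₂,ω₃,ω₄}, {ω₂,ω₄,ω₅}, {ω₁,ω₂,ω₃,ω₄}, {ω₁,ω₂,ω₄,ω₅}, {ω₂,ω₃,ω₄,ω₅}, Ω }

Trace:
Take S₀ = 𝒜 ∪ {∅, Ω} = { {}, {ω₅}, {ω₂,ω₄}, {ω₂,ω₃,ω₄}, Ω }.
Round 1. New:
  {ω₁,ω₅}  = Ω∖{ω₂,ω₃,ω₄}
  {ω₁,ω₃,ω₅}  = Ω∖{ω₂,ω₄}
  {ω₂,ω₄,ω₅}  = {ω₂,ω₄} ∪ {ω₅}
  {ω₁,ω₂,ω₃,ω₄}  = Ω∖{ω₅}
  {ω₂,ω₃,ω₄,ω₅}  = {ω₂,ω₃,ω₄} ∪ {ω₅}
Round 2: 3 new —
  {ω₁}  = Ω∖{ω₂,ω₃,ω₄,ω₅}
  {ω₁,ω₃}  = Ω∖{ω₂,ω₄,ω₅}
  {ω₁,ω₂,ω₄,ω₅}  = {ω₁,ω₅} ∪ {ω₂,ω₄}
Round 3 (2 new):
  {ω₃}  = Ω∖{ω₁,ω₂,ω₄,ω₅}
  {ω₁,ω₂,ω₄}  = {ω₂,ω₄} ∪ {ω₁}
Round 4 (1 new):
  {ω₃,ω₅}  = Ω∖{ω₁,ω₂,ω₄}
After Round 5 the family is unchanged; done.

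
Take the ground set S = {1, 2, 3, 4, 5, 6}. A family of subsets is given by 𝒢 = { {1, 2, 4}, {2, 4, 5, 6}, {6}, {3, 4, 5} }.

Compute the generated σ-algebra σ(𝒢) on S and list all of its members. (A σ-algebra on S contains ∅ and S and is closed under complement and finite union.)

Begin from { {}, {6}, {1, 2, 4}, {3, 4, 5}, {2, 4, 5, 6}, S } (that is, 𝒢 plus ∅ and S).
Pass 1: +8 →
  {1, 3}  = {2, 4, 5, 6}ᶜ
  {1, 2, 6}  = {3, 4, 5}ᶜ
  {3, 5, 6}  = {1, 2, 4}ᶜ
  {1, 2, 4, 6}  = {1, 2, 4} ∪ {6}
  {3, 4, 5, 6}  = {3, 4, 5} ∪ {6}
  {1, 2, 3, 4, 5}  = {6}ᶜ
  {1, 2, 4, 5, 6}  = {2, 4, 5, 6} ∪ {1, 2, 4}
  {2, 3, 4, 5, 6}  = {3, 4, 5} ∪ {2, 4, 5, 6}
Pass 2: +12 →
  {1}  = {2, 3, 4, 5, 6}ᶜ
  {3}  = {1, 2, 4, 5, 6}ᶜ
  {1, 2}  = {3, 4, 5, 6}ᶜ
  {3, 5}  = {1, 2, 4, 6}ᶜ
  {1, 3, 6}  = {6} ∪ {1, 3}
  {1, 2, 3, 4}  = {1, 2, 4} ∪ {1, 3}
  {1, 2, 3, 6}  = {1, 3} ∪ {1, 2, 6}
  {1, 3, 4, 5}  = {3, 4, 5} ∪ {1, 3}
  {1, 3, 5, 6}  = {1, 3} ∪ {3, 5, 6}
  {1, 2, 3, 4, 6}  = {1, 2, 4, 6} ∪ {1, 3}
  {1, 2, 3, 5, 6}  = {3, 5, 6} ∪ {1, 2, 6}
  {1, 3, 4, 5, 6}  = {3, 4, 5, 6} ∪ {1, 3}
Pass 3: +13 →
  {2}  = {1, 3, 4, 5, 6}ᶜ
  {4}  = {1, 2, 3, 5, 6}ᶜ
  {5}  = {1, 2, 3, 4, 6}ᶜ
  {1, 6}  = {6} ∪ {1}
  {2, 4}  = {1, 3, 5, 6}ᶜ
  {2, 6}  = {1, 3, 4, 5}ᶜ
  {3, 6}  = {6} ∪ {3}
  {4, 5}  = {1, 2, 3, 6}ᶜ
  {5, 6}  = {1, 2, 3, 4}ᶜ
  {1, 2, 3}  = {1, 3} ∪ {1, 2}
  {1, 3, 5}  = {1, 3} ∪ {3, 5}
  {2, 4, 5}  = {1, 3, 6}ᶜ
  {1, 2, 3, 5}  = {3, 5} ∪ {1, 2}
Pass 4 adds 25:
  {1, 4}  = {4} ∪ {1}
  {1, 5}  = {1} ∪ {5}
  {2, 3}  = {2} ∪ {3}
  {2, 5}  = {2} ∪ {5}
  {3, 4}  = {3} ∪ {4}
  {4, 6}  = {1, 2, 3, 5}ᶜ
  {1, 2, 5}  = {1, 2} ∪ {5}
  {1, 3, 4}  = {1, 3} ∪ {4}
  {1, 4, 5}  = {4, 5} ∪ {1}
  {1, 4, 6}  = {1, 6} ∪ {4}
  {1, 5, 6}  = {1, 6} ∪ {5, 6}
  {2, 3, 4}  = {3} ∪ {2, 4}
  {2, 3, 5}  = {2} ∪ {3, 5}
  {2, 3, 6}  = {2} ∪ {3, 6}
  {2, 4, 6}  = {1, 3, 5}ᶜ
  {2, 5, 6}  = {2} ∪ {5, 6}
  {3, 4, 6}  = {3, 6} ∪ {4}
  {4, 5, 6}  = {1, 2, 3}ᶜ
  {1, 2, 4, 5}  = {3, 6}ᶜ
  {1, 2, 5, 6}  = {1, 2} ∪ {5, 6}
  {1, 3, 4, 6}  = {1, 3, 6} ∪ {4}
  {1, 4, 5, 6}  = {1, 6} ∪ {4, 5}
  {2, 3, 4, 5}  = {1, 6}ᶜ
  {2, 3, 4, 6}  = {3, 6} ∪ {2, 4}
  {2, 3, 5, 6}  = {2} ∪ {3, 5, 6}
Pass 5: stable.

|σ(𝒢)| = 64.  σ(𝒢) = { {}, {1}, {2}, {3}, {4}, {5}, {6}, {1, 2}, {1, 3}, {1, 4}, {1, 5}, {1, 6}, {2, 3}, {2, 4}, {2, 5}, {2, 6}, {3, 4}, {3, 5}, {3, 6}, {4, 5}, {4, 6}, {5, 6}, {1, 2, 3}, {1, 2, 4}, {1, 2, 5}, {1, 2, 6}, {1, 3, 4}, {1, 3, 5}, {1, 3, 6}, {1, 4, 5}, {1, 4, 6}, {1, 5, 6}, {2, 3, 4}, {2, 3, 5}, {2, 3, 6}, {2, 4, 5}, {2, 4, 6}, {2, 5, 6}, {3, 4, 5}, {3, 4, 6}, {3, 5, 6}, {4, 5, 6}, {1, 2, 3, 4}, {1, 2, 3, 5}, {1, 2, 3, 6}, {1, 2, 4, 5}, {1, 2, 4, 6}, {1, 2, 5, 6}, {1, 3, 4, 5}, {1, 3, 4, 6}, {1, 3, 5, 6}, {1, 4, 5, 6}, {2, 3, 4, 5}, {2, 3, 4, 6}, {2, 3, 5, 6}, {2, 4, 5, 6}, {3, 4, 5, 6}, {1, 2, 3, 4, 5}, {1, 2, 3, 4, 6}, {1, 2, 3, 5, 6}, {1, 2, 4, 5, 6}, {1, 3, 4, 5, 6}, {2, 3, 4, 5, 6}, S }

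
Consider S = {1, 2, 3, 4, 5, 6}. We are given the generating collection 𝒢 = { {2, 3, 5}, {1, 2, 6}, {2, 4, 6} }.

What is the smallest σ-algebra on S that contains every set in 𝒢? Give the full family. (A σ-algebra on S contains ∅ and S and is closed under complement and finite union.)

Begin from { ∅, {1, 2, 6}, {2, 3, 5}, {2, 4, 6}, S } (that is, 𝒢 plus ∅ and S).
Round 1. New:
  {1, 3, 5}  = S∖{2, 4, 6}
  {1, 4, 6}  = S∖{2, 3, 5}
  {3, 4, 5}  = S∖{1, 2, 6}
  {1, 2, 4, 6}  = {2, 4, 6} ∪ {1, 2, 6}
  {1, 2, 3, 5, 6}  = {2, 3, 5} ∪ {1, 2, 6}
  {2, 3, 4, 5, 6}  = {2, 4, 6} ∪ {2, 3, 5}
  — 11 sets.
Round 2: 7 new —
  {1}  = S∖{2, 3, 4, 5, 6}
  {4}  = S∖{1, 2, 3, 5, 6}
  {3, 5}  = S∖{1, 2, 4, 6}
  {1, 2, 3, 5}  = {1, 3, 5} ∪ {2, 3, 5}
  {1, 3, 4, 5}  = {3, 4, 5} ∪ {1, 3, 5}
  {2, 3, 4, 5}  = {3, 4, 5} ∪ {2, 3, 5}
  {1, 3, 4, 5, 6}  = {3, 4, 5} ∪ {1, 4, 6}
  — 18 sets.
Round 3: +6 →
  {2}  = S∖{1, 3, 4, 5, 6}
  {1, 4}  = {1} ∪ {4}
  {1, 6}  = S∖{2, 3, 4, 5}
  {2, 6}  = S∖{1, 3, 4, 5}
  {4, 6}  = S∖{1, 2, 3, 5}
  {1, 2, 3, 4, 5}  = {3, 4, 5} ∪ {1, 2, 3, 5}
  — 24 sets.
Round 4 adds 7:
  {6}  = S∖{1, 2, 3, 4, 5}
  {1, 2}  = {2} ∪ {1}
  {2, 4}  = {2} ∪ {4}
  {1, 2, 4}  = {2} ∪ {1, 4}
  {1, 3, 5, 6}  = {1, 6} ∪ {1, 3, 5}
  {2, 3, 5, 6}  = S∖{1, 4}
  {3, 4, 5, 6}  = {3, 4, 5} ∪ {4, 6}
  — 31 sets.
Round 5: 1 new —
  {3, 5, 6}  = S∖{1, 2, 4}
  — 32 sets.
Round 6: closed — nothing new.

Hence σ(𝒢) has 32 members: { ∅, {1}, {2}, {4}, {6}, {1, 2}, {1, 4}, {1, 6}, {2, 4}, {2, 6}, {3, 5}, {4, 6}, {1, 2, 4}, {1, 2, 6}, {1, 3, 5}, {1, 4, 6}, {2, 3, 5}, {2, 4, 6}, {3, 4, 5}, {3, 5, 6}, {1, 2, 3, 5}, {1, 2, 4, 6}, {1, 3, 4, 5}, {1, 3, 5, 6}, {2, 3, 4, 5}, {2, 3, 5, 6}, {3, 4, 5, 6}, {1, 2, 3, 4, 5}, {1, 2, 3, 5, 6}, {1, 3, 4, 5, 6}, {2, 3, 4, 5, 6}, S }.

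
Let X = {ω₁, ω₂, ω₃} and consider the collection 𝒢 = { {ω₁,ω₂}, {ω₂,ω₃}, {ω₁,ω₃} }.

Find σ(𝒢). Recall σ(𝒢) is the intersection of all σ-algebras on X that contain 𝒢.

Initial family (5 sets): { {}, {ω₁,ω₂}, {ω₁,ω₃}, {ω₂,ω₃}, X }.
Pass 1 (3 new):
  {ω₁}  = ᶜ of {ω₂,ω₃}
  {ω₂}  = ᶜ of {ω₁,ω₃}
  {ω₃}  = ᶜ of {ω₁,ω₂}
  |family| = 8
After Pass 2 the family is unchanged; done.

Therefore σ(𝒢) = { {}, {ω₁}, {ω₂}, {ω₃}, {ω₁,ω₂}, {ω₁,ω₃}, {ω₂,ω₃}, X } (|σ(𝒢)| = 8).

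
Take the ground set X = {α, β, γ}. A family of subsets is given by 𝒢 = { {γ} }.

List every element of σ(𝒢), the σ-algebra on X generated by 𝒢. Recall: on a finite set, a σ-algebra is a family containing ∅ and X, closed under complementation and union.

Seed the family with 𝒢 together with ∅ and X: { ∅, {γ}, X }.
Round 1. New:
  {α, β}  = {γ}ᶜ
  (now 4)
Round 2: stable.

Therefore σ(𝒢) = { ∅, {γ}, {α, β}, X } (|σ(𝒢)| = 4).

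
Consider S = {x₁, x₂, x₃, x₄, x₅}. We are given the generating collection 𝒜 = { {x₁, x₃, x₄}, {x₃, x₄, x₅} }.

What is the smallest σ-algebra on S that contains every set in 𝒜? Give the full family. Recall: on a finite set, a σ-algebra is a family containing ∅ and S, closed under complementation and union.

Initial family (4 sets): { {}, {x₁, x₃, x₄}, {x₃, x₄, x₅}, S }.
Iteration 1: 3 new —
  {x₁, x₂}  = complement {x₃, x₄, x₅}
  {x₂, x₅}  = complement {x₁, x₃, x₄}
  {x₁, x₃, x₄, x₅}  = {x₃, x₄, x₅} ∪ {x₁, x₃, x₄}
  [7 total]
Iteration 2 (4 new):
  {x₂}  = complement {x₁, x₃, x₄, x₅}
  {x₁, x₂, x₅}  = {x₂, x₅} ∪ {x₁, x₂}
  {x₁, x₂, x₃, x₄}  = {x₁, x₃, x₄} ∪ {x₁, x₂}
  {x₂, x₃, x₄, x₅}  = {x₂, x₅} ∪ {x₃, x₄, x₅}
  [11 total]
Iteration 3 (3 new):
  {x₁}  = complement {x₂, x₃, x₄, x₅}
  {x₅}  = complement {x₁, x₂, x₃, x₄}
  {x₃, x₄}  = complement {x₁, x₂, x₅}
  [14 total]
Iteration 4 (2 new):
  {x₁, x₅}  = {x₅} ∪ {x₁}
  {x₂, x₃, x₄}  = {x₃, x₄} ∪ {x₂}
  [16 total]
Iteration 5: closed — nothing new.

Therefore σ(𝒜) = { {}, {x₁}, {x₂}, {x₅}, {x₁, x₂}, {x₁, x₅}, {x₂, x₅}, {x₃, x₄}, {x₁, x₂, x₅}, {x₁, x₃, x₄}, {x₂, x₃, x₄}, {x₃, x₄, x₅}, {x₁, x₂, x₃, x₄}, {x₁, x₃, x₄, x₅}, {x₂, x₃, x₄, x₅}, S } (|σ(𝒜)| = 16).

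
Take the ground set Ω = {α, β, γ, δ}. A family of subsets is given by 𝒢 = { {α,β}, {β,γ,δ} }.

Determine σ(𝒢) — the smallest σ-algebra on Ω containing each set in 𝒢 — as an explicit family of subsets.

Answer: σ(𝒢) = { {}, {α}, {β}, {α,β}, {γ,δ}, {α,γ,δ}, {β,γ,δ}, Ω }

Trace:
Seed the family with 𝒢 together with ∅ and Ω: { {}, {α,β}, {β,γ,δ}, Ω }.
Step 1: 2 new —
  {α}  = ᶜ of {β,γ,δ}
  {γ,δ}  = ᶜ of {α,β}
  [6 total]
Step 2. New:
  {α,γ,δ}  = {γ,δ} ∪ {α}
  [7 total]
Step 3: +1 →
  {β}  = ᶜ of {α,γ,δ}
  [8 total]
Step 4: closed — nothing new.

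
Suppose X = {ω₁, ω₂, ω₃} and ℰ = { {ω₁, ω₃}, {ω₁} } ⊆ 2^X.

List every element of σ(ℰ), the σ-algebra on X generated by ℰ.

|σ(ℰ)| = 8.  σ(ℰ) = { ∅, {ω₁}, {ω₂}, {ω₃}, {ω₁, ω₂}, {ω₁, ω₃}, {ω₂, ω₃}, X }

Working:
Start: ℰ ∪ {∅, X} = { ∅, {ω₁}, {ω₁, ω₃}, X }.
Iteration 1 (2 new):
  {ω₂}  = complement {ω₁, ω₃}
  {ω₂, ω₃}  = complement {ω₁}
  [6 total]
Iteration 2 adds 1:
  {ω₁, ω₂}  = {ω₂} ∪ {ω₁}
  [7 total]
Iteration 3 adds 1:
  {ω₃}  = complement {ω₁, ω₂}
  [8 total]
Iteration 4 adds nothing — fixpoint reached.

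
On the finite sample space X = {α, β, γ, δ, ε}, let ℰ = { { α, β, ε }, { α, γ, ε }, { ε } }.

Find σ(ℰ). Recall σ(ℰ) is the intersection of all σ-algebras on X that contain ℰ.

Answer: σ(ℰ) = { {  }, { α }, { β }, { γ }, { δ }, { ε }, { α, β }, { α, γ }, { α, δ }, { α, ε }, { β, γ }, { β, δ }, { β, ε }, { γ, δ }, { γ, ε }, { δ, ε }, { α, β, γ }, { α, β, δ }, { α, β, ε }, { α, γ, δ }, { α, γ, ε }, { α, δ, ε }, { β, γ, δ }, { β, γ, ε }, { β, δ, ε }, { γ, δ, ε }, { α, β, γ, δ }, { α, β, γ, ε }, { α, β, δ, ε }, { α, γ, δ, ε }, { β, γ, δ, ε }, X }

Working:
Seed the family with ℰ together with ∅ and X: { {  }, { ε }, { α, β, ε }, { α, γ, ε }, X }.
Step 1: +4 →
  { β, δ }  = ᶜ of { α, γ, ε }
  { γ, δ }  = ᶜ of { α, β, ε }
  { α, β, γ, δ }  = ᶜ of { ε }
  { α, β, γ, ε }  = { α, β, ε } ∪ { α, γ, ε }
  [9 total]
Step 2. New:
  { δ }  = ᶜ of { α, β, γ, ε }
  { β, γ, δ }  = { γ, δ } ∪ { β, δ }
  { β, δ, ε }  = { ε } ∪ { β, δ }
  { γ, δ, ε }  = { γ, δ } ∪ { ε }
  { α, β, δ, ε }  = { α, β, ε } ∪ { β, δ }
  { α, γ, δ, ε }  = { γ, δ } ∪ { α, γ, ε }
  [15 total]
Step 3: +7 →
  { β }  = ᶜ of { α, γ, δ, ε }
  { γ }  = ᶜ of { α, β, δ, ε }
  { α, β }  = ᶜ of { γ, δ, ε }
  { α, γ }  = ᶜ of { β, δ, ε }
  { α, ε }  = ᶜ of { β, γ, δ }
  { δ, ε }  = { δ } ∪ { ε }
  { β, γ, δ, ε }  = { γ, δ, ε } ∪ { β, γ, δ }
  [22 total]
Step 4 (8 new):
  { α }  = ᶜ of { β, γ, δ, ε }
  { β, γ }  = { β } ∪ { γ }
  { β, ε }  = { β } ∪ { ε }
  { γ, ε }  = { ε } ∪ { γ }
  { α, β, γ }  = ᶜ of { δ, ε }
  { α, β, δ }  = { β, δ } ∪ { α, β }
  { α, γ, δ }  = { γ, δ } ∪ { α, γ }
  { α, δ, ε }  = { δ, ε } ∪ { α, ε }
  [30 total]
Step 5 adds 2:
  { α, δ }  = { δ } ∪ { α }
  { β, γ, ε }  = { β, ε } ∪ { γ }
  [32 total]
Step 6: closed — nothing new.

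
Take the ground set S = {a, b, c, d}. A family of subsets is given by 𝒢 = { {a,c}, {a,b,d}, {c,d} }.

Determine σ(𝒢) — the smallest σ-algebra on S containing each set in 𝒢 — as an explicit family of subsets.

Initial family (5 sets): { ∅, {a,c}, {c,d}, {a,b,d}, S }.
Iteration 1 (4 new):
  {c}  = ᶜ of {a,b,d}
  {a,b}  = ᶜ of {c,d}
  {b,d}  = ᶜ of {a,c}
  {a,c,d}  = {c,d} ∪ {a,c}
Iteration 2: +3 →
  {b}  = ᶜ of {a,c,d}
  {a,b,c}  = {a,b} ∪ {c}
  {b,c,d}  = {c,d} ∪ {b,d}
Iteration 3 (3 new):
  {a}  = ᶜ of {b,c,d}
  {d}  = ᶜ of {a,b,c}
  {b,c}  = {c} ∪ {b}
Iteration 4 (1 new):
  {a,d}  = ᶜ of {b,c}
Iteration 5: stable.

σ(𝒢) = { ∅, {a}, {b}, {c}, {d}, {a,b}, {a,c}, {a,d}, {b,c}, {b,d}, {c,d}, {a,b,c}, {a,b,d}, {a,c,d}, {b,c,d}, S }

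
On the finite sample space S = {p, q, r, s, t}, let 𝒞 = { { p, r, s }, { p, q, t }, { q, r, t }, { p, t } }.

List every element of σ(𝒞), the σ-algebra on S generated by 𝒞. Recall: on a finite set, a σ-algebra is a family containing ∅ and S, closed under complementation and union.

Initial family (6 sets): { {  }, { p, t }, { p, q, t }, { p, r, s }, { q, r, t }, S }.
Pass 1: +6 →
  { p, s }  = { q, r, t }ᶜ
  { q, t }  = { p, r, s }ᶜ
  { r, s }  = { p, q, t }ᶜ
  { q, r, s }  = { p, t }ᶜ
  { p, q, r, t }  = { p, q, t } ∪ { q, r, t }
  { p, r, s, t }  = { p, r, s } ∪ { p, t }
  — 12 sets.
Pass 2: 6 new —
  { q }  = { p, r, s, t }ᶜ
  { s }  = { p, q, r, t }ᶜ
  { p, s, t }  = { p, s } ∪ { p, t }
  { p, q, r, s }  = { q, r, s } ∪ { p, r, s }
  { p, q, s, t }  = { q, t } ∪ { p, s }
  { q, r, s, t }  = { q, t } ∪ { r, s }
  — 18 sets.
Pass 3 (7 new):
  { p }  = { q, r, s, t }ᶜ
  { r }  = { p, q, s, t }ᶜ
  { t }  = { p, q, r, s }ᶜ
  { q, r }  = { p, s, t }ᶜ
  { q, s }  = { s } ∪ { q }
  { p, q, s }  = { p, s } ∪ { q }
  { q, s, t }  = { q, t } ∪ { s }
  — 25 sets.
Pass 4 (7 new):
  { p, q }  = { q } ∪ { p }
  { p, r }  = { q, s, t }ᶜ
  { r, t }  = { p, q, s }ᶜ
  { s, t }  = { t } ∪ { s }
  { p, q, r }  = { q, r } ∪ { p }
  { p, r, t }  = { q, s }ᶜ
  { r, s, t }  = { r, s } ∪ { t }
  — 32 sets.
Pass 5: no new sets; the family is a σ-algebra.

|σ(𝒞)| = 32.  σ(𝒞) = { {  }, { p }, { q }, { r }, { s }, { t }, { p, q }, { p, r }, { p, s }, { p, t }, { q, r }, { q, s }, { q, t }, { r, s }, { r, t }, { s, t }, { p, q, r }, { p, q, s }, { p, q, t }, { p, r, s }, { p, r, t }, { p, s, t }, { q, r, s }, { q, r, t }, { q, s, t }, { r, s, t }, { p, q, r, s }, { p, q, r, t }, { p, q, s, t }, { p, r, s, t }, { q, r, s, t }, S }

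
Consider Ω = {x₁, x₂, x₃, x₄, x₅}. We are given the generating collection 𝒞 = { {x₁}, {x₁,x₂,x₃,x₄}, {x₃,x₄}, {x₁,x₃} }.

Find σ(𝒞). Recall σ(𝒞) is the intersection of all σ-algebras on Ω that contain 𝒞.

Start: 𝒞 ∪ {∅, Ω} = { {}, {x₁}, {x₁,x₃}, {x₃,x₄}, {x₁,x₂,x₃,x₄}, Ω }.
Step 1. New:
  {x₅}  = Ω∖{x₁,x₂,x₃,x₄}
  {x₁,x₂,x₅}  = Ω∖{x₃,x₄}
  {x₁,x₃,x₄}  = {x₃,x₄} ∪ {x₁,x₃}
  {x₂,x₄,x₅}  = Ω∖{x₁,x₃}
  {x₂,x₃,x₄,x₅}  = Ω∖{x₁}
  (now 11)
Step 2. New:
  {x₁,x₅}  = {x₅} ∪ {x₁}
  {x₂,x₅}  = Ω∖{x₁,x₃,x₄}
  {x₁,x₃,x₅}  = {x₅} ∪ {x₁,x₃}
  {x₃,x₄,x₅}  = {x₃,x₄} ∪ {x₅}
  {x₁,x₂,x₃,x₅}  = {x₁,x₂,x₅} ∪ {x₁,x₃}
  {x₁,x₂,x₄,x₅}  = {x₁,x₂,x₅} ∪ {x₂,x₄,x₅}
  {x₁,x₃,x₄,x₅}  = {x₅} ∪ {x₁,x₃,x₄}
  (now 18)
Step 3 adds 6:
  {x₂}  = Ω∖{x₁,x₃,x₄,x₅}
  {x₃}  = Ω∖{x₁,x₂,x₄,x₅}
  {x₄}  = Ω∖{x₁,x₂,x₃,x₅}
  {x₁,x₂}  = Ω∖{x₃,x₄,x₅}
  {x₂,x₄}  = Ω∖{x₁,x₃,x₅}
  {x₂,x₃,x₄}  = Ω∖{x₁,x₅}
  (now 24)
Step 4 (8 new):
  {x₁,x₄}  = {x₄} ∪ {x₁}
  {x₂,x₃}  = {x₂} ∪ {x₃}
  {x₃,x₅}  = {x₅} ∪ {x₃}
  {x₄,x₅}  = {x₅} ∪ {x₄}
  {x₁,x₂,x₃}  = {x₁,x₂} ∪ {x₃}
  {x₁,x₂,x₄}  = {x₁,x₂} ∪ {x₄}
  {x₁,x₄,x₅}  = {x₁,x₅} ∪ {x₄}
  {x₂,x₃,x₅}  = {x₂,x₅} ∪ {x₃}
  (now 32)
Step 5: already closed under ᶜ and ∪.

Therefore σ(𝒞) = { {}, {x₁}, {x₂}, {x₃}, {x₄}, {x₅}, {x₁,x₂}, {x₁,x₃}, {x₁,x₄}, {x₁,x₅}, {x₂,x₃}, {x₂,x₄}, {x₂,x₅}, {x₃,x₄}, {x₃,x₅}, {x₄,x₅}, {x₁,x₂,x₃}, {x₁,x₂,x₄}, {x₁,x₂,x₅}, {x₁,x₃,x₄}, {x₁,x₃,x₅}, {x₁,x₄,x₅}, {x₂,x₃,x₄}, {x₂,x₃,x₅}, {x₂,x₄,x₅}, {x₃,x₄,x₅}, {x₁,x₂,x₃,x₄}, {x₁,x₂,x₃,x₅}, {x₁,x₂,x₄,x₅}, {x₁,x₃,x₄,x₅}, {x₂,x₃,x₄,x₅}, Ω } (|σ(𝒞)| = 32).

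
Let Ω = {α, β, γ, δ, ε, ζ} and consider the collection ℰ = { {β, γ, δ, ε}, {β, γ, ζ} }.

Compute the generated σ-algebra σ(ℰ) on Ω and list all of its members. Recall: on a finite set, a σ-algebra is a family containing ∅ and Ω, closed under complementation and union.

Take S₀ = ℰ ∪ {∅, Ω} = { {}, {β, γ, ζ}, {β, γ, δ, ε}, Ω }.
Step 1: 3 new —
  {α, ζ}  = Ω∖{β, γ, δ, ε}
  {α, δ, ε}  = Ω∖{β, γ, ζ}
  {β, γ, δ, ε, ζ}  = {β, γ, δ, ε} ∪ {β, γ, ζ}
  [7 total]
Step 2. New:
  {α}  = Ω∖{β, γ, δ, ε, ζ}
  {α, β, γ, ζ}  = {α, ζ} ∪ {β, γ, ζ}
  {α, δ, ε, ζ}  = {α, δ, ε} ∪ {α, ζ}
  {α, β, γ, δ, ε}  = {α, δ, ε} ∪ {β, γ, δ, ε}
  [11 total]
Step 3: +3 →
  {ζ}  = Ω∖{α, β, γ, δ, ε}
  {β, γ}  = Ω∖{α, δ, ε, ζ}
  {δ, ε}  = Ω∖{α, β, γ, ζ}
  [14 total]
Step 4 (2 new):
  {α, β, γ}  = {β, γ} ∪ {α}
  {δ, ε, ζ}  = {δ, ε} ∪ {ζ}
  [16 total]
Step 5 adds nothing — fixpoint reached.

Hence σ(ℰ) has 16 members: { {}, {α}, {ζ}, {α, ζ}, {β, γ}, {δ, ε}, {α, β, γ}, {α, δ, ε}, {β, γ, ζ}, {δ, ε, ζ}, {α, β, γ, ζ}, {α, δ, ε, ζ}, {β, γ, δ, ε}, {α, β, γ, δ, ε}, {β, γ, δ, ε, ζ}, Ω }.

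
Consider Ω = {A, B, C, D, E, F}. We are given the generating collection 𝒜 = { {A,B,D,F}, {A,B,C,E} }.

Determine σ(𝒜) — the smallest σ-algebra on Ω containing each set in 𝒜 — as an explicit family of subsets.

Begin from { ∅, {A,B,C,E}, {A,B,D,F}, Ω } (that is, 𝒜 plus ∅ and Ω).
Round 1: +2 →
  {C,E}  = ᶜ of {A,B,D,F}
  {D,F}  = ᶜ of {A,B,C,E}
  (now 6)
Round 2: 1 new —
  {C,D,E,F}  = {C,E} ∪ {D,F}
  (now 7)
Round 3: 1 new —
  {A,B}  = ᶜ of {C,D,E,F}
  (now 8)
Round 4: closed — nothing new.

σ(𝒜) = { ∅, {A,B}, {C,E}, {D,F}, {A,B,C,E}, {A,B,D,F}, {C,D,E,F}, Ω }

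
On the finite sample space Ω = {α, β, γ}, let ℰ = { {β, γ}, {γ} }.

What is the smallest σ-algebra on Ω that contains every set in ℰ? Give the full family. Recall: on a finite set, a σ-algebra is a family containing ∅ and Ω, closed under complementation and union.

Start: ℰ ∪ {∅, Ω} = { {}, {γ}, {β, γ}, Ω }.
Round 1 adds 2:
  {α}  = {β, γ}ᶜ
  {α, β}  = {γ}ᶜ
  — 6 sets.
Round 2 adds 1:
  {α, γ}  = {γ} ∪ {α}
  — 7 sets.
Round 3 adds 1:
  {β}  = {α, γ}ᶜ
  — 8 sets.
Round 4: closed — nothing new.

Therefore σ(ℰ) = { {}, {α}, {β}, {γ}, {α, β}, {α, γ}, {β, γ}, Ω } (|σ(ℰ)| = 8).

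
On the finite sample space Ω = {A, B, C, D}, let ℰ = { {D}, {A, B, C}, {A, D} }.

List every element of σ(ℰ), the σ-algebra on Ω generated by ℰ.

σ(ℰ) (8 sets): { ∅, {A}, {D}, {A, D}, {B, C}, {A, B, C}, {B, C, D}, Ω }

Working:
Start: ℰ ∪ {∅, Ω} = { ∅, {D}, {A, D}, {A, B, C}, Ω }.
Round 1 adds 1:
  {B, C}  = {A, D}ᶜ
  — 6 sets.
Round 2. New:
  {B, C, D}  = {D} ∪ {B, C}
  — 7 sets.
Round 3. New:
  {A}  = {B, C, D}ᶜ
  — 8 sets.
Round 4: no new sets; the family is a σ-algebra.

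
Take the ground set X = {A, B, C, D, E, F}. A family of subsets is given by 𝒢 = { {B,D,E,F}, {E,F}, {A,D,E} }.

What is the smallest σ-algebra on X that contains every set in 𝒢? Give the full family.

Take S₀ = 𝒢 ∪ {∅, X} = { ∅, {E,F}, {A,D,E}, {B,D,E,F}, X }.
Step 1. New:
  {A,C}  = X∖{B,D,E,F}
  {B,C,F}  = X∖{A,D,E}
  {A,B,C,D}  = X∖{E,F}
  {A,D,E,F}  = {A,D,E} ∪ {E,F}
  {A,B,D,E,F}  = {A,D,E} ∪ {B,D,E,F}
  [10 total]
Step 2. New:
  {C}  = X∖{A,B,D,E,F}
  {B,C}  = X∖{A,D,E,F}
  {A,B,C,F}  = {B,C,F} ∪ {A,C}
  {A,C,D,E}  = {A,D,E} ∪ {A,C}
  {A,C,E,F}  = {E,F} ∪ {A,C}
  {B,C,E,F}  = {E,F} ∪ {B,C,F}
  {A,B,C,D,E}  = {A,D,E} ∪ {A,B,C,D}
  {A,B,C,D,F}  = {B,C,F} ∪ {A,B,C,D}
  {A,C,D,E,F}  = {A,D,E,F} ∪ {A,C}
  {B,C,D,E,F}  = {B,C,F} ∪ {B,D,E,F}
  [20 total]
Step 3 (11 new):
  {A}  = X∖{B,C,D,E,F}
  {B}  = X∖{A,C,D,E,F}
  {E}  = X∖{A,B,C,D,F}
  {F}  = X∖{A,B,C,D,E}
  {A,D}  = X∖{B,C,E,F}
  {B,D}  = X∖{A,C,E,F}
  {B,F}  = X∖{A,C,D,E}
  {D,E}  = X∖{A,B,C,F}
  {A,B,C}  = {A,C} ∪ {B,C}
  {C,E,F}  = {E,F} ∪ {C}
  {A,B,C,E,F}  = {E,F} ∪ {A,B,C,F}
  [31 total]
Step 4. New:
  {D}  = X∖{A,B,C,E,F}
  {A,B}  = {B} ∪ {A}
  {A,E}  = {E} ∪ {A}
  {A,F}  = {F} ∪ {A}
  {B,E}  = {B} ∪ {E}
  {C,E}  = {E} ∪ {C}
  {C,F}  = {F} ∪ {C}
  {A,B,D}  = X∖{C,E,F}
  {A,B,F}  = {B,F} ∪ {A}
  {A,C,D}  = {C} ∪ {A,D}
  {A,C,E}  = {E} ∪ {A,C}
  {A,C,F}  = {F} ∪ {A,C}
  {A,D,F}  = {F} ∪ {A,D}
  {A,E,F}  = {E,F} ∪ {A}
  {B,C,D}  = {C} ∪ {B,D}
  {B,C,E}  = {E} ∪ {B,C}
  {B,D,E}  = {B} ∪ {D,E}
  {B,D,F}  = {B,F} ∪ {B,D}
  {B,E,F}  = {E,F} ∪ {B}
  {C,D,E}  = {D,E} ∪ {C}
  {D,E,F}  = X∖{A,B,C}
  {A,B,C,E}  = {A,B,C} ∪ {E}
  {A,B,D,E}  = {A,D,E} ∪ {B}
  {A,B,D,F}  = {B,F} ∪ {A,D}
  {B,C,D,E}  = {D,E} ∪ {B,C}
  {B,C,D,F}  = {B,C,F} ∪ {B,D}
  {C,D,E,F}  = {D,E} ∪ {C,E,F}
  [58 total]
Step 5. New:
  {C,D}  = {C} ∪ {D}
  {D,F}  = X∖{A,B,C,E}
  {A,B,E}  = {B} ∪ {A,E}
  {C,D,F}  = {C,F} ∪ {D}
  {A,B,E,F}  = {A,F} ∪ {B,E}
  {A,C,D,F}  = X∖{B,E}
  [64 total]
Step 6: already closed under ᶜ and ∪.

σ(𝒢) = { ∅, {A}, {B}, {C}, {D}, {E}, {F}, {A,B}, {A,C}, {A,D}, {A,E}, {A,F}, {B,C}, {B,D}, {B,E}, {B,F}, {C,D}, {C,E}, {C,F}, {D,E}, {D,F}, {E,F}, {A,B,C}, {A,B,D}, {A,B,E}, {A,B,F}, {A,C,D}, {A,C,E}, {A,C,F}, {A,D,E}, {A,D,F}, {A,E,F}, {B,C,D}, {B,C,E}, {B,C,F}, {B,D,E}, {B,D,F}, {B,E,F}, {C,D,E}, {C,D,F}, {C,E,F}, {D,E,F}, {A,B,C,D}, {A,B,C,E}, {A,B,C,F}, {A,B,D,E}, {A,B,D,F}, {A,B,E,F}, {A,C,D,E}, {A,C,D,F}, {A,C,E,F}, {A,D,E,F}, {B,C,D,E}, {B,C,D,F}, {B,C,E,F}, {B,D,E,F}, {C,D,E,F}, {A,B,C,D,E}, {A,B,C,D,F}, {A,B,C,E,F}, {A,B,D,E,F}, {A,C,D,E,F}, {B,C,D,E,F}, X }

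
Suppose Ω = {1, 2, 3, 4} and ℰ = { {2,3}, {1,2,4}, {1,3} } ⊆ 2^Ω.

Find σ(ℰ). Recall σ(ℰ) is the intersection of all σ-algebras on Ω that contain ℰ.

σ(ℰ) = { {}, {1}, {2}, {3}, {4}, {1,2}, {1,3}, {1,4}, {2,3}, {2,4}, {3,4}, {1,2,3}, {1,2,4}, {1,3,4}, {2,3,4}, Ω }

Working:
Start: ℰ ∪ {∅, Ω} = { {}, {1,3}, {2,3}, {1,2,4}, Ω }.
Pass 1 (4 new):
  {3}  = complement {1,2,4}
  {1,4}  = complement {2,3}
  {2,4}  = complement {1,3}
  {1,2,3}  = {2,3} ∪ {1,3}
  — 9 sets.
Pass 2: +3 →
  {4}  = complement {1,2,3}
  {1,3,4}  = {3} ∪ {1,4}
  {2,3,4}  = {3} ∪ {2,4}
  — 12 sets.
Pass 3: 3 new —
  {1}  = complement {2,3,4}
  {2}  = complement {1,3,4}
  {3,4}  = {3} ∪ {4}
  — 15 sets.
Pass 4. New:
  {1,2}  = complement {3,4}
  — 16 sets.
Pass 5: stable.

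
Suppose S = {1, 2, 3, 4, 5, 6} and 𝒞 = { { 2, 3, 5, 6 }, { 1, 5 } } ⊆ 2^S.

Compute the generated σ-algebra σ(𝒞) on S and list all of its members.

σ(𝒞) = { ∅, { 1 }, { 4 }, { 5 }, { 1, 4 }, { 1, 5 }, { 4, 5 }, { 1, 4, 5 }, { 2, 3, 6 }, { 1, 2, 3, 6 }, { 2, 3, 4, 6 }, { 2, 3, 5, 6 }, { 1, 2, 3, 4, 6 }, { 1, 2, 3, 5, 6 }, { 2, 3, 4, 5, 6 }, S }

Working:
Start: 𝒞 ∪ {∅, S} = { ∅, { 1, 5 }, { 2, 3, 5, 6 }, S }.
Step 1: 3 new —
  { 1, 4 }  = ᶜ of { 2, 3, 5, 6 }
  { 2, 3, 4, 6 }  = ᶜ of { 1, 5 }
  { 1, 2, 3, 5, 6 }  = { 2, 3, 5, 6 } ∪ { 1, 5 }
  |family| = 7
Step 2: 4 new —
  { 4 }  = ᶜ of { 1, 2, 3, 5, 6 }
  { 1, 4, 5 }  = { 1, 4 } ∪ { 1, 5 }
  { 1, 2, 3, 4, 6 }  = { 1, 4 } ∪ { 2, 3, 4, 6 }
  { 2, 3, 4, 5, 6 }  = { 2, 3, 4, 6 } ∪ { 2, 3, 5, 6 }
  |family| = 11
Step 3: +3 →
  { 1 }  = ᶜ of { 2, 3, 4, 5, 6 }
  { 5 }  = ᶜ of { 1, 2, 3, 4, 6 }
  { 2, 3, 6 }  = ᶜ of { 1, 4, 5 }
  |family| = 14
Step 4 adds 2:
  { 4, 5 }  = { 4 } ∪ { 5 }
  { 1, 2, 3, 6 }  = { 1 } ∪ { 2, 3, 6 }
  |family| = 16
Step 5: already closed under ᶜ and ∪.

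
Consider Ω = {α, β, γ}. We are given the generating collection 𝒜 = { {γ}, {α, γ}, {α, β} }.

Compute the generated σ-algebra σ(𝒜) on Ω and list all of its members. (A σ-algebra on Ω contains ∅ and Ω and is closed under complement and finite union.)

σ(𝒜) = { ∅, {α}, {β}, {γ}, {α, β}, {α, γ}, {β, γ}, Ω }

Derivation:
Initial family (5 sets): { ∅, {γ}, {α, β}, {α, γ}, Ω }.
Pass 1: +1 →
  {β}  = ᶜ of {α, γ}
  — 6 sets.
Pass 2 (1 new):
  {β, γ}  = {γ} ∪ {β}
  — 7 sets.
Pass 3 adds 1:
  {α}  = ᶜ of {β, γ}
  — 8 sets.
Pass 4 adds nothing — fixpoint reached.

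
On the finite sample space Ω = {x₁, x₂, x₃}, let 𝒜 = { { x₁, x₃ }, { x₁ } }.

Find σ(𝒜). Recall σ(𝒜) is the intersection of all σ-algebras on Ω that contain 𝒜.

Take S₀ = 𝒜 ∪ {∅, Ω} = { {  }, { x₁ }, { x₁, x₃ }, Ω }.
Iteration 1: 2 new —
  { x₂ }  = complement { x₁, x₃ }
  { x₂, x₃ }  = complement { x₁ }
  |family| = 6
Iteration 2: 1 new —
  { x₁, x₂ }  = { x₂ } ∪ { x₁ }
  |family| = 7
Iteration 3: 1 new —
  { x₃ }  = complement { x₁, x₂ }
  |family| = 8
After Iteration 4 the family is unchanged; done.

Hence σ(𝒜) has 8 members: { {  }, { x₁ }, { x₂ }, { x₃ }, { x₁, x₂ }, { x₁, x₃ }, { x₂, x₃ }, Ω }.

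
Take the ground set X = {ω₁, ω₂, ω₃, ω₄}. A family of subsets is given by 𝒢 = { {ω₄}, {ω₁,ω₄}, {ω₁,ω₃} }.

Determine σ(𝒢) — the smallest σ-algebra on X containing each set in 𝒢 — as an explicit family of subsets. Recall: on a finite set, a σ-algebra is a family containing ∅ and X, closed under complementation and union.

|σ(𝒢)| = 16.  σ(𝒢) = { {}, {ω₁}, {ω₂}, {ω₃}, {ω₄}, {ω₁,ω₂}, {ω₁,ω₃}, {ω₁,ω₄}, {ω₂,ω₃}, {ω₂,ω₄}, {ω₃,ω₄}, {ω₁,ω₂,ω₃}, {ω₁,ω₂,ω₄}, {ω₁,ω₃,ω₄}, {ω₂,ω₃,ω₄}, X }

Working:
Start: 𝒢 ∪ {∅, X} = { {}, {ω₄}, {ω₁,ω₃}, {ω₁,ω₄}, X }.
Iteration 1 (4 new):
  {ω₂,ω₃}  = ᶜ of {ω₁,ω₄}
  {ω₂,ω₄}  = ᶜ of {ω₁,ω₃}
  {ω₁,ω₂,ω₃}  = ᶜ of {ω₄}
  {ω₁,ω₃,ω₄}  = {ω₁,ω₄} ∪ {ω₁,ω₃}
Iteration 2. New:
  {ω₂}  = ᶜ of {ω₁,ω₃,ω₄}
  {ω₁,ω₂,ω₄}  = {ω₁,ω₄} ∪ {ω₂,ω₄}
  {ω₂,ω₃,ω₄}  = {ω₂,ω₃} ∪ {ω₄}
Iteration 3: +2 →
  {ω₁}  = ᶜ of {ω₂,ω₃,ω₄}
  {ω₃}  = ᶜ of {ω₁,ω₂,ω₄}
Iteration 4 (2 new):
  {ω₁,ω₂}  = {ω₂} ∪ {ω₁}
  {ω₃,ω₄}  = {ω₃} ∪ {ω₄}
After Iteration 5 the family is unchanged; done.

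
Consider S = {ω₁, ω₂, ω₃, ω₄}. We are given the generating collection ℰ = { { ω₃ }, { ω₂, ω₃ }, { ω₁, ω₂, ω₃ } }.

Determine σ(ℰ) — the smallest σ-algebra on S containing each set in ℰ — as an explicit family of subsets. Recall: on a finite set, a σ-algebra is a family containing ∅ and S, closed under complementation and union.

|σ(ℰ)| = 16.  σ(ℰ) = { ∅, { ω₁ }, { ω₂ }, { ω₃ }, { ω₄ }, { ω₁, ω₂ }, { ω₁, ω₃ }, { ω₁, ω₄ }, { ω₂, ω₃ }, { ω₂, ω₄ }, { ω₃, ω₄ }, { ω₁, ω₂, ω₃ }, { ω₁, ω₂, ω₄ }, { ω₁, ω₃, ω₄ }, { ω₂, ω₃, ω₄ }, S }

Derivation:
Start: ℰ ∪ {∅, S} = { ∅, { ω₃ }, { ω₂, ω₃ }, { ω₁, ω₂, ω₃ }, S }.
Iteration 1. New:
  { ω₄ }  = complement { ω₁, ω₂, ω₃ }
  { ω₁, ω₄ }  = complement { ω₂, ω₃ }
  { ω₁, ω₂, ω₄ }  = complement { ω₃ }
  |family| = 8
Iteration 2. New:
  { ω₃, ω₄ }  = { ω₄ } ∪ { ω₃ }
  { ω₁, ω₃, ω₄ }  = { ω₃ } ∪ { ω₁, ω₄ }
  { ω₂, ω₃, ω₄ }  = { ω₄ } ∪ { ω₂, ω₃ }
  |family| = 11
Iteration 3 (3 new):
  { ω₁ }  = complement { ω₂, ω₃, ω₄ }
  { ω₂ }  = complement { ω₁, ω₃, ω₄ }
  { ω₁, ω₂ }  = complement { ω₃, ω₄ }
  |family| = 14
Iteration 4: 2 new —
  { ω₁, ω₃ }  = { ω₃ } ∪ { ω₁ }
  { ω₂, ω₄ }  = { ω₄ } ∪ { ω₂ }
  |family| = 16
Iteration 5: already closed under ᶜ and ∪.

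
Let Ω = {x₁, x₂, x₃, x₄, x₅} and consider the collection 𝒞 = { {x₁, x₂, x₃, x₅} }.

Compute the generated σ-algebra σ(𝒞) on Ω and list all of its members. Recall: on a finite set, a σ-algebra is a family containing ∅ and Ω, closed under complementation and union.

σ(𝒞) = { {}, {x₄}, {x₁, x₂, x₃, x₅}, Ω }

Derivation:
Seed the family with 𝒞 together with ∅ and Ω: { {}, {x₁, x₂, x₃, x₅}, Ω }.
Step 1: +1 →
  {x₄}  = ᶜ of {x₁, x₂, x₃, x₅}
  |family| = 4
Step 2: already closed under ᶜ and ∪.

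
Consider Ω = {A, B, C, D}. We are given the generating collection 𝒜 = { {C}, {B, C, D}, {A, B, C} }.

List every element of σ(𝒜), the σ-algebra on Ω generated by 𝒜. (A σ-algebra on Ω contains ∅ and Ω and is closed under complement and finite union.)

σ(𝒜) (16 sets): { ∅, {A}, {B}, {C}, {D}, {A, B}, {A, C}, {A, D}, {B, C}, {B, D}, {C, D}, {A, B, C}, {A, B, D}, {A, C, D}, {B, C, D}, Ω }

Working:
Initial family (5 sets): { ∅, {C}, {A, B, C}, {B, C, D}, Ω }.
Step 1: +3 →
  {A}  = {B, C, D}ᶜ
  {D}  = {A, B, C}ᶜ
  {A, B, D}  = {C}ᶜ
  [8 total]
Step 2. New:
  {A, C}  = {C} ∪ {A}
  {A, D}  = {D} ∪ {A}
  {C, D}  = {C} ∪ {D}
  [11 total]
Step 3: +4 →
  {A, B}  = {C, D}ᶜ
  {B, C}  = {A, D}ᶜ
  {B, D}  = {A, C}ᶜ
  {A, C, D}  = {C} ∪ {A, D}
  [15 total]
Step 4 adds 1:
  {B}  = {A, C, D}ᶜ
  [16 total]
Step 5 adds nothing — fixpoint reached.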